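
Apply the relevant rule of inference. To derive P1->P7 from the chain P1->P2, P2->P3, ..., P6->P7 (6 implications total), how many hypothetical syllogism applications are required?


With 6 implications in a chain connecting 7 propositions:
P1->P2, P2->P3, ..., P6->P7
Steps needed = (number of implications) - 1 = 6 - 1 = 5

5


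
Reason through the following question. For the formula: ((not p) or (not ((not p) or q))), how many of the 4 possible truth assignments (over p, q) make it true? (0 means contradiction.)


Check all 4 assignments:
p=0, q=0: 1
p=0, q=1: 1
p=1, q=0: 1
p=1, q=1: 0
Count of True = 3

3


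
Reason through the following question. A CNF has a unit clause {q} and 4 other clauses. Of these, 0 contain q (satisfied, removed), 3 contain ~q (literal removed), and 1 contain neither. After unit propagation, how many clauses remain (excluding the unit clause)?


Satisfied (removed): 0
Shortened (remain): 3
Unchanged (remain): 1
Remaining = 3 + 1 = 4

4


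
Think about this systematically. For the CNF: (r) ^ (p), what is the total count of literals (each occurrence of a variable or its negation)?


Counting literals in each clause:
Clause 1: 1 literal(s)
Clause 2: 1 literal(s)
Total = 2

2


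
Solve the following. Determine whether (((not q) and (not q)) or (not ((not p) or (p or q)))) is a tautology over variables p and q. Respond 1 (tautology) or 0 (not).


Check all 4 assignments:
p=0, q=0: 1
p=0, q=1: 0
p=1, q=0: 1
p=1, q=1: 0
Satisfying count = 2/4.
Tautology iff count = 4: no.

0


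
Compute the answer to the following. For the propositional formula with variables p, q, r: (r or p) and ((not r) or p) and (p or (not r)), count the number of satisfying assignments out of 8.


Evaluate all 8 assignments for p, q, r:
p=0, q=0, r=0: 0
p=0, q=0, r=1: 0
p=0, q=1, r=0: 0
p=0, q=1, r=1: 0
p=1, q=0, r=0: 1
p=1, q=0, r=1: 1
p=1, q=1, r=0: 1
p=1, q=1, r=1: 1
Satisfying count = 4

4


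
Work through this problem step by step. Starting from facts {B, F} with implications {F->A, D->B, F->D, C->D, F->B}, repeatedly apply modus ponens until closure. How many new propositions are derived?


Initial facts: {B, F}
Apply modus ponens to closure:
  F and F->A  =>  A
  F and F->D  =>  D
Final known: {A, B, D, F}
New propositions: {A, D}
Count = 2

2


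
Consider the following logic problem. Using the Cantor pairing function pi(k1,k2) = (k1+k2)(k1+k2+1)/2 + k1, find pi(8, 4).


k1 + k2 = 12
(k1+k2)(k1+k2+1)/2 = 12 * 13 / 2 = 78
pi = 78 + 8 = 86

86


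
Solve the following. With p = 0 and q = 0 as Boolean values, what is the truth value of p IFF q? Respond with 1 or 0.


p = 0, q = 0
Operation: p IFF q
Evaluate: 0 IFF 0 = 1

1


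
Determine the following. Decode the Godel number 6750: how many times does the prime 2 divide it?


Factorize 6750 by dividing by 2 repeatedly.
Division steps: 2 divides 6750 exactly 1 time(s).
Exponent of 2 = 1

1


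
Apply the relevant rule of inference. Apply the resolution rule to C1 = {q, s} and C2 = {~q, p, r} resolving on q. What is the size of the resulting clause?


Remove q from C1 and ~q from C2.
C1 remainder: {s}
C2 remainder: {p, r}
Union (resolvent): {p, r, s}
Resolvent has 3 literal(s).

3


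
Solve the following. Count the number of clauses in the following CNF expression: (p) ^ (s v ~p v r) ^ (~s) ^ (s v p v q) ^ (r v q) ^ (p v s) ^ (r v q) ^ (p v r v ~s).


A CNF formula is a conjunction of clauses.
Clauses are separated by ^.
Counting the conjuncts: 8 clauses.

8


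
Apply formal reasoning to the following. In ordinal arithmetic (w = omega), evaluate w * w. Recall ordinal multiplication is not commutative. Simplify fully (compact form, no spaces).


Compute w * w.
Ordinal * is associative and left-distributive over +, but NOT commutative; for finite n>1, n*w = w but w*n stays w*n.
w * w = w^2 by definition.
Result = w^2

w^2


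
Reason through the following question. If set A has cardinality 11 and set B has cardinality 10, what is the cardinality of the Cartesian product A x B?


The Cartesian product A x B contains all ordered pairs (a, b).
|A x B| = |A| * |B| = 11 * 10 = 110

110


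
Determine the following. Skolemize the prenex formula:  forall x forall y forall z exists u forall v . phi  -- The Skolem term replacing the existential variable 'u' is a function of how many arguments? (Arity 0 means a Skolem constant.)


Quantifier prefix: forall x forall y forall z exists u forall v
'u' is existentially quantified at position 4.
Universal variables preceding it: x, y, z
Skolem function arity = 3

3


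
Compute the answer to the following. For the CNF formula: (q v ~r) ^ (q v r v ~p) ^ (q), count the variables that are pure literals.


Check each variable for pure literal status:
p: pure negative
q: pure positive
r: mixed (not pure)
Pure literal count = 2

2


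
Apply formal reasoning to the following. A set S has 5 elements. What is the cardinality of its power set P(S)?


The power set of a set with n elements has 2^n elements.
|P(S)| = 2^5 = 32

32


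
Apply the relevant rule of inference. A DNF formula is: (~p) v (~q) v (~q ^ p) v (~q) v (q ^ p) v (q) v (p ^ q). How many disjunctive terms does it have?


A DNF formula is a disjunction of terms (conjunctions).
Terms are separated by v.
Counting the disjuncts: 7 terms.

7


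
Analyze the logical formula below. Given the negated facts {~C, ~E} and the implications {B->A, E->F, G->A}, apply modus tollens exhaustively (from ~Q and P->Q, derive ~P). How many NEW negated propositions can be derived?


Initial negated facts: {~C, ~E}
Apply modus tollens to closure:
  (no implication fires)
Final negated: {~C, ~E}
New negations: {(none)}
Count = 0

0


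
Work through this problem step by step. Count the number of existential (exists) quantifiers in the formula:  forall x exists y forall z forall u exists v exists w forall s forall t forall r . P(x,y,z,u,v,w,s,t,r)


Quantifier prefix: forall x exists y forall z forall u exists v exists w forall s forall t forall r
Mark each quantifier type:
  U E U U E E U U U
Universal count = 6, Existential count = 3
Asked for existential (exists) quantifiers: 3

3


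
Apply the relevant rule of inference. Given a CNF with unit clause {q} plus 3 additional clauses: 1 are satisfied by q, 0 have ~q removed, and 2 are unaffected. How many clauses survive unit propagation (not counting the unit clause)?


Satisfied (removed): 1
Shortened (remain): 0
Unchanged (remain): 2
Remaining = 0 + 2 = 2

2


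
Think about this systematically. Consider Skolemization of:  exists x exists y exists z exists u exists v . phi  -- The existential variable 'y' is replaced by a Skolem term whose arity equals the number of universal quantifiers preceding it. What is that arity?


Quantifier prefix: exists x exists y exists z exists u exists v
'y' is existentially quantified at position 2.
No universal quantifiers precede it.
Skolem function arity = 0 (a Skolem constant)

0


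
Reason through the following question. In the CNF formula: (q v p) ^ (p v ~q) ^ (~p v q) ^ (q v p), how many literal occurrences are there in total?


Counting literals in each clause:
Clause 1: 2 literal(s)
Clause 2: 2 literal(s)
Clause 3: 2 literal(s)
Clause 4: 2 literal(s)
Total = 8

8


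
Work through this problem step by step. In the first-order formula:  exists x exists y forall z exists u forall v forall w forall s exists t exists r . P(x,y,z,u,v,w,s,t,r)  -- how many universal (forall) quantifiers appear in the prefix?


Quantifier prefix: exists x exists y forall z exists u forall v forall w forall s exists t exists r
Mark each quantifier type:
  E E U E U U U E E
Universal count = 4, Existential count = 5
Asked for universal (forall) quantifiers: 4

4


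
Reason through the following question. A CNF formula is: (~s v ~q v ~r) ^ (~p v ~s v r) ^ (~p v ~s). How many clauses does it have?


A CNF formula is a conjunction of clauses.
Clauses are separated by ^.
Counting the conjuncts: 3 clauses.

3


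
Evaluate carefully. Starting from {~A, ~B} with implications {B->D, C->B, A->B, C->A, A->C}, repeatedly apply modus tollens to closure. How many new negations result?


Initial negated facts: {~A, ~B}
Apply modus tollens to closure:
  ~B and C->B  =>  ~C
Final negated: {~A, ~B, ~C}
New negations: {~C}
Count = 1

1


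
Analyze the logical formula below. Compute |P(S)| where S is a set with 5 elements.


The power set of a set with n elements has 2^n elements.
|P(S)| = 2^5 = 32

32


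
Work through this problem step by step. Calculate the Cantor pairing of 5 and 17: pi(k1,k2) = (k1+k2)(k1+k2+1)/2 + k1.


k1 + k2 = 22
(k1+k2)(k1+k2+1)/2 = 22 * 23 / 2 = 253
pi = 253 + 5 = 258

258


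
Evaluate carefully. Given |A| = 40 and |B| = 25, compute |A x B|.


The Cartesian product A x B contains all ordered pairs (a, b).
|A x B| = |A| * |B| = 40 * 25 = 1000

1000


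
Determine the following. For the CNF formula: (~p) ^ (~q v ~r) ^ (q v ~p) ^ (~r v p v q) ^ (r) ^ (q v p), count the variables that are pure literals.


Check each variable for pure literal status:
p: mixed (not pure)
q: mixed (not pure)
r: mixed (not pure)
Pure literal count = 0

0


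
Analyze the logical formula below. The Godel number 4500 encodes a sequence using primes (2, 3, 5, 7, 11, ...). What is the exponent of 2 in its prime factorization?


Factorize 4500 by dividing by 2 repeatedly.
Division steps: 2 divides 4500 exactly 2 time(s).
Exponent of 2 = 2

2


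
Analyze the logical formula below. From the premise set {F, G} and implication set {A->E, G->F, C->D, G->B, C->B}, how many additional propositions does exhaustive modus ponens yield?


Initial facts: {F, G}
Apply modus ponens to closure:
  G and G->B  =>  B
Final known: {B, F, G}
New propositions: {B}
Count = 1

1


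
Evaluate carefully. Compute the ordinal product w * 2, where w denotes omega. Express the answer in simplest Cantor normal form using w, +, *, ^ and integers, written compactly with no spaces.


Compute w * 2.
Ordinal * is associative and left-distributive over +, but NOT commutative; for finite n>1, n*w = w but w*n stays w*n.
w * 2 means 2 copies of w concatenated: w*2.
Result = w*2

w*2


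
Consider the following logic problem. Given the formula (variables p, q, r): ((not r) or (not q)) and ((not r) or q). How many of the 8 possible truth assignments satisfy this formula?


Evaluate all 8 assignments for p, q, r:
p=0, q=0, r=0: 1
p=0, q=0, r=1: 0
p=0, q=1, r=0: 1
p=0, q=1, r=1: 0
p=1, q=0, r=0: 1
p=1, q=0, r=1: 0
p=1, q=1, r=0: 1
p=1, q=1, r=1: 0
Satisfying count = 4

4


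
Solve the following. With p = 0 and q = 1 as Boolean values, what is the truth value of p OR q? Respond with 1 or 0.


p = 0, q = 1
Operation: p OR q
Evaluate: 0 OR 1 = 1

1


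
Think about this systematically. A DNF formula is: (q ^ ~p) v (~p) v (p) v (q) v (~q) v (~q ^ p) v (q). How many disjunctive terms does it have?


A DNF formula is a disjunction of terms (conjunctions).
Terms are separated by v.
Counting the disjuncts: 7 terms.

7


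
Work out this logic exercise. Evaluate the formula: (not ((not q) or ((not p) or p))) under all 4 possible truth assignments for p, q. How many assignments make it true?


Check all 4 assignments:
p=0, q=0: 0
p=0, q=1: 0
p=1, q=0: 0
p=1, q=1: 0
Count of True = 0

0


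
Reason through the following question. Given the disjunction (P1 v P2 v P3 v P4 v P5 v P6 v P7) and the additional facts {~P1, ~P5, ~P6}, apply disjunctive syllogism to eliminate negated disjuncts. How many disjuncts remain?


Original disjuncts (7): P1, P2, P3, P4, P5, P6, P7
Negated (eliminate): ~P1, ~P5, ~P6
Remaining disjuncts: P2, P3, P4, P7
Count = 7 - 3 = 4

4


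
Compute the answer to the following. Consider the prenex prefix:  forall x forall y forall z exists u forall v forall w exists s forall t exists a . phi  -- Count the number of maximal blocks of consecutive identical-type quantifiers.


Quantifier-type sequence: A A A E A A E A E  (A=forall, E=exists)
Group into maximal same-type runs:
  Ax3 | Ex1 | Ax2 | Ex1 | Ax1 | Ex1
Number of blocks = 6

6


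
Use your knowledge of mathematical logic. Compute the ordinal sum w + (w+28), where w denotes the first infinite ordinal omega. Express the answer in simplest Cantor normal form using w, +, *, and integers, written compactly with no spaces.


Compute w + (w+28).
Ordinal + is associative but NOT commutative; for finite n>0, n + w = w but w + n stays w+n.
w + (w+28) = (w+w) + 28 = w*2+28.
Result = w*2+28

w*2+28


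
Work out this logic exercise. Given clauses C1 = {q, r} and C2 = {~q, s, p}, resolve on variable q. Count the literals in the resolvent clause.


Remove q from C1 and ~q from C2.
C1 remainder: {r}
C2 remainder: {s, p}
Union (resolvent): {p, r, s}
Resolvent has 3 literal(s).

3


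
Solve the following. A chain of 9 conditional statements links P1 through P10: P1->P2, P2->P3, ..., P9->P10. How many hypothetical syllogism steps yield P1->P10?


With 9 implications in a chain connecting 10 propositions:
P1->P2, P2->P3, ..., P9->P10
Steps needed = (number of implications) - 1 = 9 - 1 = 8

8


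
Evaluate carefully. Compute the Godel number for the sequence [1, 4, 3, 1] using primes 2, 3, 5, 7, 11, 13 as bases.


Encode each element as an exponent of the corresponding prime:
  2^1 = 2
  3^4 = 81
  5^3 = 125
  7^1 = 7
Product = 2 * 81 * 125 * 7 = 141750

141750


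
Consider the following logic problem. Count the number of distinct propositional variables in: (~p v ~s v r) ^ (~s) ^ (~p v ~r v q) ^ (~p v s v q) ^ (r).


Identify each variable that appears in the formula.
Variables found: p, q, r, s
Count = 4

4


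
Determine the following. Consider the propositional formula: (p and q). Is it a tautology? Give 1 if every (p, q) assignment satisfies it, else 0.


Check all 4 assignments:
p=0, q=0: 0
p=0, q=1: 0
p=1, q=0: 0
p=1, q=1: 1
Satisfying count = 1/4.
Tautology iff count = 4: no.

0


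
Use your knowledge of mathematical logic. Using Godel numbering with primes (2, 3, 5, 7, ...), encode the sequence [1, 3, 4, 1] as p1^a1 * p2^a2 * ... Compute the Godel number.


Encode each element as an exponent of the corresponding prime:
  2^1 = 2
  3^3 = 27
  5^4 = 625
  7^1 = 7
Product = 2 * 27 * 625 * 7 = 236250

236250


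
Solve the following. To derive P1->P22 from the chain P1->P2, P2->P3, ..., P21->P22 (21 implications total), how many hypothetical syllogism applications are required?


With 21 implications in a chain connecting 22 propositions:
P1->P2, P2->P3, ..., P21->P22
Steps needed = (number of implications) - 1 = 21 - 1 = 20

20


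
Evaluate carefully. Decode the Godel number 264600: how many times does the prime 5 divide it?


Factorize 264600 by dividing by 5 repeatedly.
Division steps: 5 divides 264600 exactly 2 time(s).
Exponent of 5 = 2

2


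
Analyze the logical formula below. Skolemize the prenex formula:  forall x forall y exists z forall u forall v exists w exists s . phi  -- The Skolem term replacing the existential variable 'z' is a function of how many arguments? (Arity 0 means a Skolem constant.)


Quantifier prefix: forall x forall y exists z forall u forall v exists w exists s
'z' is existentially quantified at position 3.
Universal variables preceding it: x, y
Skolem function arity = 2

2


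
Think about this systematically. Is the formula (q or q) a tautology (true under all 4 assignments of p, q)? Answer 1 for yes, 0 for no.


Check all 4 assignments:
p=0, q=0: 0
p=0, q=1: 1
p=1, q=0: 0
p=1, q=1: 1
Satisfying count = 2/4.
Tautology iff count = 4: no.

0


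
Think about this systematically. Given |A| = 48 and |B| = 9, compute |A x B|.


The Cartesian product A x B contains all ordered pairs (a, b).
|A x B| = |A| * |B| = 48 * 9 = 432

432


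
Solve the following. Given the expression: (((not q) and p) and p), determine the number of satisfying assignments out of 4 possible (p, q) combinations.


Check all 4 assignments:
p=0, q=0: 0
p=0, q=1: 0
p=1, q=0: 1
p=1, q=1: 0
Count of True = 1

1


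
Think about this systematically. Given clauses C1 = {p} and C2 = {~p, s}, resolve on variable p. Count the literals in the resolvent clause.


Remove p from C1 and ~p from C2.
C1 remainder: {}
C2 remainder: {s}
Union (resolvent): {s}
Resolvent has 1 literal(s).

1


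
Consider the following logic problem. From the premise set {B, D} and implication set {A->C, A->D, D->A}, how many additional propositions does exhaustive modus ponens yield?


Initial facts: {B, D}
Apply modus ponens to closure:
  D and D->A  =>  A
  A and A->C  =>  C
Final known: {A, B, C, D}
New propositions: {A, C}
Count = 2

2


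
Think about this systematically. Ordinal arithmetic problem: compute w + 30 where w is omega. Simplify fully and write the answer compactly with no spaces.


Compute w + 30.
Ordinal + is associative but NOT commutative; for finite n>0, n + w = w but w + n stays w+n.
w + 30 is already in normal form (a successor ordinal beyond w).
Result = w+30

w+30


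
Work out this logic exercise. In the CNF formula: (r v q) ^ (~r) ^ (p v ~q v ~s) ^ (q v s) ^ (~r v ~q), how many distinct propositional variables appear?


Identify each variable that appears in the formula.
Variables found: p, q, r, s
Count = 4

4


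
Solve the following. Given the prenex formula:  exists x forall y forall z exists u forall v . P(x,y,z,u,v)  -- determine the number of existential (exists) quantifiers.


Quantifier prefix: exists x forall y forall z exists u forall v
Mark each quantifier type:
  E U U E U
Universal count = 3, Existential count = 2
Asked for existential (exists) quantifiers: 2

2


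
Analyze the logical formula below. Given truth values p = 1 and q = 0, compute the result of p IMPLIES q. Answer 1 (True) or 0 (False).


p = 1, q = 0
Operation: p IMPLIES q
Evaluate: 1 IMPLIES 0 = 0

0


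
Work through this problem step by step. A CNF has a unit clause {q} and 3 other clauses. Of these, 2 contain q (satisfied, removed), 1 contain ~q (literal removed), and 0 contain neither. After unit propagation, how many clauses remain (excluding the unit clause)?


Satisfied (removed): 2
Shortened (remain): 1
Unchanged (remain): 0
Remaining = 1 + 0 = 1

1


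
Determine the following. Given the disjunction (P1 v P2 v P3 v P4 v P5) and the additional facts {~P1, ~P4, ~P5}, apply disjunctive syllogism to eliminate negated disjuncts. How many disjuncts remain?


Original disjuncts (5): P1, P2, P3, P4, P5
Negated (eliminate): ~P1, ~P4, ~P5
Remaining disjuncts: P2, P3
Count = 5 - 3 = 2

2


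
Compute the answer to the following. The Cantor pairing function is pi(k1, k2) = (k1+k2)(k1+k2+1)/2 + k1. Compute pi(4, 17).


k1 + k2 = 21
(k1+k2)(k1+k2+1)/2 = 21 * 22 / 2 = 231
pi = 231 + 4 = 235

235


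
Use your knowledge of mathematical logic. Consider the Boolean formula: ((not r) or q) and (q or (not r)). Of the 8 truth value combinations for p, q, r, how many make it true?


Evaluate all 8 assignments for p, q, r:
p=0, q=0, r=0: 1
p=0, q=0, r=1: 0
p=0, q=1, r=0: 1
p=0, q=1, r=1: 1
p=1, q=0, r=0: 1
p=1, q=0, r=1: 0
p=1, q=1, r=0: 1
p=1, q=1, r=1: 1
Satisfying count = 6

6


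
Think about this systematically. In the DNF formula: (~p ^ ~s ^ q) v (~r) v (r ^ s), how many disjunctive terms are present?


A DNF formula is a disjunction of terms (conjunctions).
Terms are separated by v.
Counting the disjuncts: 3 terms.

3


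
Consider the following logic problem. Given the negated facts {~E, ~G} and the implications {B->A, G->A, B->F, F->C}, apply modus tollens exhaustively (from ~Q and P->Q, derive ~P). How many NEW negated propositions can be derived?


Initial negated facts: {~E, ~G}
Apply modus tollens to closure:
  (no implication fires)
Final negated: {~E, ~G}
New negations: {(none)}
Count = 0

0


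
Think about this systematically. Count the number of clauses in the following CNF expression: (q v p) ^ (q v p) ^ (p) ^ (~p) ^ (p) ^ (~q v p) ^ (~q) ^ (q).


A CNF formula is a conjunction of clauses.
Clauses are separated by ^.
Counting the conjuncts: 8 clauses.

8


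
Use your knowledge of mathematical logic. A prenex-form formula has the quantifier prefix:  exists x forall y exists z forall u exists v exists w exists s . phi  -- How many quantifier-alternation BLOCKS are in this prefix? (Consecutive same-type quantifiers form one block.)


Quantifier-type sequence: E A E A E E E  (A=forall, E=exists)
Group into maximal same-type runs:
  Ex1 | Ax1 | Ex1 | Ax1 | Ex3
Number of blocks = 5

5


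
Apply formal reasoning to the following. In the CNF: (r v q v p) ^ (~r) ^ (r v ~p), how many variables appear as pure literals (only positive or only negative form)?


Check each variable for pure literal status:
p: mixed (not pure)
q: pure positive
r: mixed (not pure)
Pure literal count = 1

1


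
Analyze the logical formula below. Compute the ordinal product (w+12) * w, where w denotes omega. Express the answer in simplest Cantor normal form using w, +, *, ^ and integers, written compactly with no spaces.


Compute (w+12) * w.
Ordinal * is associative and left-distributive over +, but NOT commutative; for finite n>1, n*w = w but w*n stays w*n.
(w+12) * w = sup{(w+12)*k : k<w} = sup{w*k+12} = w^2 (the +12 tail is absorbed in the limit).
Result = w^2

w^2


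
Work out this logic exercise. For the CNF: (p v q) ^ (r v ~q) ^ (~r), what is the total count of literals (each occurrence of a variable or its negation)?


Counting literals in each clause:
Clause 1: 2 literal(s)
Clause 2: 2 literal(s)
Clause 3: 1 literal(s)
Total = 5

5


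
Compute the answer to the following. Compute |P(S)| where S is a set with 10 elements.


The power set of a set with n elements has 2^n elements.
|P(S)| = 2^10 = 1024

1024


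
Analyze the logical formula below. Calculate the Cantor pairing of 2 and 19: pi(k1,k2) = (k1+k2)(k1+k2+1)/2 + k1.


k1 + k2 = 21
(k1+k2)(k1+k2+1)/2 = 21 * 22 / 2 = 231
pi = 231 + 2 = 233

233


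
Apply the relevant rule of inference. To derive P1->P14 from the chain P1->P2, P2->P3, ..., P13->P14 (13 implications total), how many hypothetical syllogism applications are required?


With 13 implications in a chain connecting 14 propositions:
P1->P2, P2->P3, ..., P13->P14
Steps needed = (number of implications) - 1 = 13 - 1 = 12

12


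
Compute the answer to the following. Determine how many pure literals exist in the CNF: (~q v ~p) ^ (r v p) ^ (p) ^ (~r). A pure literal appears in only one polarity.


Check each variable for pure literal status:
p: mixed (not pure)
q: pure negative
r: mixed (not pure)
Pure literal count = 1

1


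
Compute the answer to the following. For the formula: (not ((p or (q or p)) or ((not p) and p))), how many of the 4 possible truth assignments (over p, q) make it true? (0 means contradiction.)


Check all 4 assignments:
p=0, q=0: 1
p=0, q=1: 0
p=1, q=0: 0
p=1, q=1: 0
Count of True = 1

1


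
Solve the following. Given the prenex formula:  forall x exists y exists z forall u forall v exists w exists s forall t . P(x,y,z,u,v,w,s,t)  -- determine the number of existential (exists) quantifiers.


Quantifier prefix: forall x exists y exists z forall u forall v exists w exists s forall t
Mark each quantifier type:
  U E E U U E E U
Universal count = 4, Existential count = 4
Asked for existential (exists) quantifiers: 4

4


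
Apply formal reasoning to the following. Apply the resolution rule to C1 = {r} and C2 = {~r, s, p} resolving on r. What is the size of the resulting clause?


Remove r from C1 and ~r from C2.
C1 remainder: {}
C2 remainder: {s, p}
Union (resolvent): {p, s}
Resolvent has 2 literal(s).

2


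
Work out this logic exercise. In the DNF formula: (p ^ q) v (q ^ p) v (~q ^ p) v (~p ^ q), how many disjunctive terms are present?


A DNF formula is a disjunction of terms (conjunctions).
Terms are separated by v.
Counting the disjuncts: 4 terms.

4


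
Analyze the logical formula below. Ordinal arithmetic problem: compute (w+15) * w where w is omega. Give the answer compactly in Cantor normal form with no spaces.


Compute (w+15) * w.
Ordinal * is associative and left-distributive over +, but NOT commutative; for finite n>1, n*w = w but w*n stays w*n.
(w+15) * w = sup{(w+15)*k : k<w} = sup{w*k+15} = w^2 (the +15 tail is absorbed in the limit).
Result = w^2

w^2


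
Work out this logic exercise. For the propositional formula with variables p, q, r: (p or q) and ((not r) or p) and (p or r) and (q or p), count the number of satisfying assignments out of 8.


Evaluate all 8 assignments for p, q, r:
p=0, q=0, r=0: 0
p=0, q=0, r=1: 0
p=0, q=1, r=0: 0
p=0, q=1, r=1: 0
p=1, q=0, r=0: 1
p=1, q=0, r=1: 1
p=1, q=1, r=0: 1
p=1, q=1, r=1: 1
Satisfying count = 4

4


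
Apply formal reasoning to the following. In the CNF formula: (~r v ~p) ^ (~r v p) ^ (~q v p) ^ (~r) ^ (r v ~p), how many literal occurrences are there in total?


Counting literals in each clause:
Clause 1: 2 literal(s)
Clause 2: 2 literal(s)
Clause 3: 2 literal(s)
Clause 4: 1 literal(s)
Clause 5: 2 literal(s)
Total = 9

9


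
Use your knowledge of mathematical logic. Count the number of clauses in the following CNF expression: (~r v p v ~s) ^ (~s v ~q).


A CNF formula is a conjunction of clauses.
Clauses are separated by ^.
Counting the conjuncts: 2 clauses.

2


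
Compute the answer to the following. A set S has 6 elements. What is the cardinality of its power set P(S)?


The power set of a set with n elements has 2^n elements.
|P(S)| = 2^6 = 64

64


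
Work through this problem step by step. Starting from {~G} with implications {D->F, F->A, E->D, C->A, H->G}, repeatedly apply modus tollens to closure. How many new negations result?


Initial negated facts: {~G}
Apply modus tollens to closure:
  ~G and H->G  =>  ~H
Final negated: {~G, ~H}
New negations: {~H}
Count = 1

1


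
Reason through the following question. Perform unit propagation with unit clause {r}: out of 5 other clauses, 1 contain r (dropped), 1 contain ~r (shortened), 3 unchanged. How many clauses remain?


Satisfied (removed): 1
Shortened (remain): 1
Unchanged (remain): 3
Remaining = 1 + 3 = 4

4


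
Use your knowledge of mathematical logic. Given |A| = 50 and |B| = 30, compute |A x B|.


The Cartesian product A x B contains all ordered pairs (a, b).
|A x B| = |A| * |B| = 50 * 30 = 1500

1500


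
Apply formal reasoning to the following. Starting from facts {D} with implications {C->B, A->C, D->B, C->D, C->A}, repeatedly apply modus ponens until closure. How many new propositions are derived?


Initial facts: {D}
Apply modus ponens to closure:
  D and D->B  =>  B
Final known: {B, D}
New propositions: {B}
Count = 1

1


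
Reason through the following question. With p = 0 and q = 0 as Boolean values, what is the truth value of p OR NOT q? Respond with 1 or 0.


p = 0, q = 0
Operation: p OR NOT q
Evaluate: 0 OR NOT 0 = 1

1


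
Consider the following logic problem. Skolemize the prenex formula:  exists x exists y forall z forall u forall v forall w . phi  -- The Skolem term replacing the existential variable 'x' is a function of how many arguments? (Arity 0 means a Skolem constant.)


Quantifier prefix: exists x exists y forall z forall u forall v forall w
'x' is existentially quantified at position 1.
No universal quantifiers precede it.
Skolem function arity = 0 (a Skolem constant)

0


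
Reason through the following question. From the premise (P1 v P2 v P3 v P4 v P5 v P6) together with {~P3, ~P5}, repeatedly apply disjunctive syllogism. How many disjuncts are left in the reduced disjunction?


Original disjuncts (6): P1, P2, P3, P4, P5, P6
Negated (eliminate): ~P3, ~P5
Remaining disjuncts: P1, P2, P4, P6
Count = 6 - 2 = 4

4


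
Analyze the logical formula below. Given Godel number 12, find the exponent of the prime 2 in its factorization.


Factorize 12 by dividing by 2 repeatedly.
Division steps: 2 divides 12 exactly 2 time(s).
Exponent of 2 = 2

2


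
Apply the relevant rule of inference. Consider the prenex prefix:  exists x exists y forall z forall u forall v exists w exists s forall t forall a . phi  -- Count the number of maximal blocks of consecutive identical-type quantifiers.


Quantifier-type sequence: E E A A A E E A A  (A=forall, E=exists)
Group into maximal same-type runs:
  Ex2 | Ax3 | Ex2 | Ax2
Number of blocks = 4

4


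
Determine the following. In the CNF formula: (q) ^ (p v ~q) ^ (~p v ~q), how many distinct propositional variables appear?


Identify each variable that appears in the formula.
Variables found: p, q
Count = 2

2


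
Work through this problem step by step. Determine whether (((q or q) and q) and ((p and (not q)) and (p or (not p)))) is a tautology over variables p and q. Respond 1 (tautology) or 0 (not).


Check all 4 assignments:
p=0, q=0: 0
p=0, q=1: 0
p=1, q=0: 0
p=1, q=1: 0
Satisfying count = 0/4.
Tautology iff count = 4: no.

0


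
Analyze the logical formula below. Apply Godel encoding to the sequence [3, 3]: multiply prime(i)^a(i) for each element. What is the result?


Encode each element as an exponent of the corresponding prime:
  2^3 = 8
  3^3 = 27
Product = 8 * 27 = 216

216


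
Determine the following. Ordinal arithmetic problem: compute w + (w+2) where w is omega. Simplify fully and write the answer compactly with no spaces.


Compute w + (w+2).
Ordinal + is associative but NOT commutative; for finite n>0, n + w = w but w + n stays w+n.
w + (w+2) = (w+w) + 2 = w*2+2.
Result = w*2+2

w*2+2


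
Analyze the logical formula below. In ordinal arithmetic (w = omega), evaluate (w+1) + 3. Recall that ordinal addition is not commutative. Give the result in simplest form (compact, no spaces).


Compute (w+1) + 3.
Ordinal + is associative but NOT commutative; for finite n>0, n + w = w but w + n stays w+n.
By associativity: (w+1) + 3 = w + (1+3) = w+4.
Result = w+4

w+4


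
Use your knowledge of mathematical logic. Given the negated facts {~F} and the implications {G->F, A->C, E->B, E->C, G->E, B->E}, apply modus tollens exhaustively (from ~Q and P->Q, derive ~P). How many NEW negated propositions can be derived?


Initial negated facts: {~F}
Apply modus tollens to closure:
  ~F and G->F  =>  ~G
Final negated: {~F, ~G}
New negations: {~G}
Count = 1

1


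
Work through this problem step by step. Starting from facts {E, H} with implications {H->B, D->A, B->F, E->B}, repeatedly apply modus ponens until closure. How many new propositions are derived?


Initial facts: {E, H}
Apply modus ponens to closure:
  H and H->B  =>  B
  B and B->F  =>  F
Final known: {B, E, F, H}
New propositions: {B, F}
Count = 2

2


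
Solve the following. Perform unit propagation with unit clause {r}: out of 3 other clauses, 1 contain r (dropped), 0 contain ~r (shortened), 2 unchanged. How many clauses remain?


Satisfied (removed): 1
Shortened (remain): 0
Unchanged (remain): 2
Remaining = 0 + 2 = 2

2


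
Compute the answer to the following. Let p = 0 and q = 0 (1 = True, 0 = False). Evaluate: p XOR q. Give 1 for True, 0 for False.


p = 0, q = 0
Operation: p XOR q
Evaluate: 0 XOR 0 = 0

0


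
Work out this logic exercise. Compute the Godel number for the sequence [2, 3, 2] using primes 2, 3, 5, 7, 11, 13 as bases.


Encode each element as an exponent of the corresponding prime:
  2^2 = 4
  3^3 = 27
  5^2 = 25
Product = 4 * 27 * 25 = 2700

2700


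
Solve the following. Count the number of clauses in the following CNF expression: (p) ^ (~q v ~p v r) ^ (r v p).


A CNF formula is a conjunction of clauses.
Clauses are separated by ^.
Counting the conjuncts: 3 clauses.

3


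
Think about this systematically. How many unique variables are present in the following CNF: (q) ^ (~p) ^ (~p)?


Identify each variable that appears in the formula.
Variables found: p, q
Count = 2

2


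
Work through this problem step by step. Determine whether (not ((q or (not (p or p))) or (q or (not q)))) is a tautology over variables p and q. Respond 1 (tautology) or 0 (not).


Check all 4 assignments:
p=0, q=0: 0
p=0, q=1: 0
p=1, q=0: 0
p=1, q=1: 0
Satisfying count = 0/4.
Tautology iff count = 4: no.

0


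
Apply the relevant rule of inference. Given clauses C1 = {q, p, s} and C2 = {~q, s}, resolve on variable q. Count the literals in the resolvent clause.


Remove q from C1 and ~q from C2.
C1 remainder: {p, s}
C2 remainder: {s}
Union (resolvent): {p, s}
Resolvent has 2 literal(s).

2


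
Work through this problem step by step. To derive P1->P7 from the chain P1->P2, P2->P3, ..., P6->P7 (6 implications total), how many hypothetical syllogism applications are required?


With 6 implications in a chain connecting 7 propositions:
P1->P2, P2->P3, ..., P6->P7
Steps needed = (number of implications) - 1 = 6 - 1 = 5

5


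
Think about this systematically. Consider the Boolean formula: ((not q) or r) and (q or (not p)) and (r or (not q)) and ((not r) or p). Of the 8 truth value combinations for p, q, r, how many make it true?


Evaluate all 8 assignments for p, q, r:
p=0, q=0, r=0: 1
p=0, q=0, r=1: 0
p=0, q=1, r=0: 0
p=0, q=1, r=1: 0
p=1, q=0, r=0: 0
p=1, q=0, r=1: 0
p=1, q=1, r=0: 0
p=1, q=1, r=1: 1
Satisfying count = 2

2


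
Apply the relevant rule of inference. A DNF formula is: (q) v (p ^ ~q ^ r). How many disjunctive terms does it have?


A DNF formula is a disjunction of terms (conjunctions).
Terms are separated by v.
Counting the disjuncts: 2 terms.

2


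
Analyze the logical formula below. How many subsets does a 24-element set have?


The power set of a set with n elements has 2^n elements.
|P(S)| = 2^24 = 16777216

16777216


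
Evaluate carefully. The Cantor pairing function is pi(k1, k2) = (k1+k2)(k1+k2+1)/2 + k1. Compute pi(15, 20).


k1 + k2 = 35
(k1+k2)(k1+k2+1)/2 = 35 * 36 / 2 = 630
pi = 630 + 15 = 645

645


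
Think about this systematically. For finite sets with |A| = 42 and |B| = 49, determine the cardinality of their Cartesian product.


The Cartesian product A x B contains all ordered pairs (a, b).
|A x B| = |A| * |B| = 42 * 49 = 2058

2058


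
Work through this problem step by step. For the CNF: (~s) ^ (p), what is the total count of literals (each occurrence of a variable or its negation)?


Counting literals in each clause:
Clause 1: 1 literal(s)
Clause 2: 1 literal(s)
Total = 2

2


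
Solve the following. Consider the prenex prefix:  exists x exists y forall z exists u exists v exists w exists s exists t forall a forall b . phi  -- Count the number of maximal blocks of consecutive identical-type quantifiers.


Quantifier-type sequence: E E A E E E E E A A  (A=forall, E=exists)
Group into maximal same-type runs:
  Ex2 | Ax1 | Ex5 | Ax2
Number of blocks = 4

4


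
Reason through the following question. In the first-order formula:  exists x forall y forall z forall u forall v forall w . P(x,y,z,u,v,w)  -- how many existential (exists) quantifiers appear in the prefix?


Quantifier prefix: exists x forall y forall z forall u forall v forall w
Mark each quantifier type:
  E U U U U U
Universal count = 5, Existential count = 1
Asked for existential (exists) quantifiers: 1

1


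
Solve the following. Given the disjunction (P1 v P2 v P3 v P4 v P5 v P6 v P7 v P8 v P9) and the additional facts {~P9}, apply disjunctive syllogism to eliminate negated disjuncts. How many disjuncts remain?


Original disjuncts (9): P1, P2, P3, P4, P5, P6, P7, P8, P9
Negated (eliminate): ~P9
Remaining disjuncts: P1, P2, P3, P4, P5, P6, P7, P8
Count = 9 - 1 = 8

8


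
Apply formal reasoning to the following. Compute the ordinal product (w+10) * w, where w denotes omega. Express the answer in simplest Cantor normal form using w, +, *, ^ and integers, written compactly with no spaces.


Compute (w+10) * w.
Ordinal * is associative and left-distributive over +, but NOT commutative; for finite n>1, n*w = w but w*n stays w*n.
(w+10) * w = sup{(w+10)*k : k<w} = sup{w*k+10} = w^2 (the +10 tail is absorbed in the limit).
Result = w^2

w^2


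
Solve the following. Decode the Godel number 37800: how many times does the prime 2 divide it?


Factorize 37800 by dividing by 2 repeatedly.
Division steps: 2 divides 37800 exactly 3 time(s).
Exponent of 2 = 3

3


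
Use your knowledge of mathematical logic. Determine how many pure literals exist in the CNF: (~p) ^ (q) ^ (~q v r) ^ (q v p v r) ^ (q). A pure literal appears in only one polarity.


Check each variable for pure literal status:
p: mixed (not pure)
q: mixed (not pure)
r: pure positive
Pure literal count = 1

1


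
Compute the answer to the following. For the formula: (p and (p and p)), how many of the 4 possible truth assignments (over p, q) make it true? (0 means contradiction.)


Check all 4 assignments:
p=0, q=0: 0
p=0, q=1: 0
p=1, q=0: 1
p=1, q=1: 1
Count of True = 2

2


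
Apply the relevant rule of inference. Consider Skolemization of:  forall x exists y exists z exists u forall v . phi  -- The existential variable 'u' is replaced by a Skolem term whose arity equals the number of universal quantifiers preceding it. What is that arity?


Quantifier prefix: forall x exists y exists z exists u forall v
'u' is existentially quantified at position 4.
Universal variables preceding it: x
Skolem function arity = 1

1


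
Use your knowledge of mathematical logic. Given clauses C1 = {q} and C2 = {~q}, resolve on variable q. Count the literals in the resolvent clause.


Remove q from C1 and ~q from C2.
C1 remainder: {}
C2 remainder: {}
Union (resolvent): {} (empty clause)
Resolvent has 0 literal(s).

0


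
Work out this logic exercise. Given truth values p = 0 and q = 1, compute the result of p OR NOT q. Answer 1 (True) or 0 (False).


p = 0, q = 1
Operation: p OR NOT q
Evaluate: 0 OR NOT 1 = 0

0


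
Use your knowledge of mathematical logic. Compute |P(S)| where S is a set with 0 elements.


The power set of a set with n elements has 2^n elements.
|P(S)| = 2^0 = 1

1


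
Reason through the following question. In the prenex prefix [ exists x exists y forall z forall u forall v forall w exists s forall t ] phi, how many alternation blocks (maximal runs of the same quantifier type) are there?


Quantifier-type sequence: E E A A A A E A  (A=forall, E=exists)
Group into maximal same-type runs:
  Ex2 | Ax4 | Ex1 | Ax1
Number of blocks = 4

4


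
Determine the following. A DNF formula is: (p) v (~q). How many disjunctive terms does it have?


A DNF formula is a disjunction of terms (conjunctions).
Terms are separated by v.
Counting the disjuncts: 2 terms.

2


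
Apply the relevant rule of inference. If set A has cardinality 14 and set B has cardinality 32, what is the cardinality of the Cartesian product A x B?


The Cartesian product A x B contains all ordered pairs (a, b).
|A x B| = |A| * |B| = 14 * 32 = 448

448


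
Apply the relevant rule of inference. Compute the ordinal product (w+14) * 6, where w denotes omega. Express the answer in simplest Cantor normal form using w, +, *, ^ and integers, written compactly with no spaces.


Compute (w+14) * 6.
Ordinal * is associative and left-distributive over +, but NOT commutative; for finite n>1, n*w = w but w*n stays w*n.
(w+14) * 6 = (w+14) repeated 6 times. Each intermediate +14 is absorbed by the following w; only the last survives: w*6+14.
Result = w*6+14

w*6+14


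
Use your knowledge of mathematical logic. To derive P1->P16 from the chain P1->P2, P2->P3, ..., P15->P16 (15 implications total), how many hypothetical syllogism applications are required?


With 15 implications in a chain connecting 16 propositions:
P1->P2, P2->P3, ..., P15->P16
Steps needed = (number of implications) - 1 = 15 - 1 = 14

14


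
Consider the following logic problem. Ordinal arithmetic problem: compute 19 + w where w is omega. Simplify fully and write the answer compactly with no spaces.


Compute 19 + w.
Ordinal + is associative but NOT commutative; for finite n>0, n + w = w but w + n stays w+n.
Any finite left addend is absorbed by w on the right: 19 + w = w.
Result = w

w
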